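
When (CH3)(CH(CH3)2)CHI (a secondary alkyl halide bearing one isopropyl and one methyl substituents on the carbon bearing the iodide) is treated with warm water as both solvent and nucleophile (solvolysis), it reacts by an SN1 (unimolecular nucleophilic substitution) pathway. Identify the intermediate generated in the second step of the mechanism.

tertiary carbocation

Step 1: The C–I bond breaks with both electrons going to the iodide; I⁻ leaves and a secondary carbocation remains.
Step 2: A 1,2-hydride shift from the adjacent isopropyl carbon moves the positive charge from the secondary centre to an adjacent carbon, generating a more stable tertiary carbocation.
After step 2 the species present is a tertiary carbocation.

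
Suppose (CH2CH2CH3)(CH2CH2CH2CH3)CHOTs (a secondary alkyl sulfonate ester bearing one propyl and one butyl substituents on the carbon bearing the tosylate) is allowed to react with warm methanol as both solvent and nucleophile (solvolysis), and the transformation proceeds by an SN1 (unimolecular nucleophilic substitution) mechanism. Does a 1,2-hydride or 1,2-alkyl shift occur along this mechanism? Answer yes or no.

no

The first-formed carbocation is secondary.
No single 1,2-shift to an adjacent carbon would produce a more-substituted cation than the one already present, so no rearrangement occurs.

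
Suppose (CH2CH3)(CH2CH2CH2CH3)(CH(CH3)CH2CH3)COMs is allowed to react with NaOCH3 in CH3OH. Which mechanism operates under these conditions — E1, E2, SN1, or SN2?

E2

Conditions: a strong base with a tertiary substrate bearing a β-hydrogen.
These conditions are the textbook signature of the E2 pathway.
A strong (often hindered) base removes a β-H in concert with loss of the leaving group — bimolecular elimination.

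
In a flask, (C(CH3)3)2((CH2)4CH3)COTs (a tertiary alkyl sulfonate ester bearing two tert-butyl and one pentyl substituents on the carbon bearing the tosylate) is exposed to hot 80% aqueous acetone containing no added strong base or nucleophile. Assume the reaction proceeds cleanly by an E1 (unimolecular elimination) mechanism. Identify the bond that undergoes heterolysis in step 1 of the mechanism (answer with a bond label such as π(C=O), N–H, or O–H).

Step 1: Ionisation: the C–O σ-bond cleaves heterolytically; both bonding electrons depart with TsO⁻, leaving a tertiary carbocation at the α-carbon.
The bond broken in this step is the C–O bond.

C–O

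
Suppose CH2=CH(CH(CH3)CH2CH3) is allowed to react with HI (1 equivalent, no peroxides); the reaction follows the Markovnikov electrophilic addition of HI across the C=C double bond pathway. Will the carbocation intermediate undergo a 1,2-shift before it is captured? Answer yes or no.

The first-formed carbocation is secondary.
The adjacent sec-butyl carbon already bears 2 other carbon substituents and has a hydrogen to migrate; after a 1,2-hydride shift from that carbon the positive charge sits on a tertiary centre.
Tertiary is more stable than secondary, so the shift occurs.

yes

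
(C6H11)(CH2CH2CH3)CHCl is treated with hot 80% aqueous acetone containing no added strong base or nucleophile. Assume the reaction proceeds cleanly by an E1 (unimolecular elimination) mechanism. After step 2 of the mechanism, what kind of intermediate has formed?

tertiary carbocation

Step 1: Rate-determining heterolysis of the C–Cl bond gives Cl⁻ and a secondary carbocation.
Step 2: Carbocation rearrangement: a 1,2-hydride shift from the adjacent cyclohexyl carbon converts the initially-formed secondary cation into the more stable tertiary cation.
After step 2 the species present is a tertiary carbocation.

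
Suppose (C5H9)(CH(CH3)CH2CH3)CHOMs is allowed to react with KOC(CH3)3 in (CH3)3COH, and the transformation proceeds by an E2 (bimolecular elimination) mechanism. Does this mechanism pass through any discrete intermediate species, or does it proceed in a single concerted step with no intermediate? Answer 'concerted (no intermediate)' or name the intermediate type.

In one step, (CH3)3CO⁻ pulls off a β-proton, the C–O bond cleaves, and a C=C double bond forms between the α- and β-carbons (E2, anti elimination).
All bond changes occur in one transition state; no discrete intermediate is formed.

concerted (no intermediate)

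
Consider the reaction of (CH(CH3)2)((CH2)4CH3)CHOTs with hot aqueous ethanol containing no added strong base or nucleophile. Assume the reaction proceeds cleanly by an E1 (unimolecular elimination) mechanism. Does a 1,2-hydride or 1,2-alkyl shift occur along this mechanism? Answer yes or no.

yes

The first-formed carbocation is secondary.
The adjacent isopropyl carbon already bears 2 other carbon substituents and has a hydrogen to migrate; after a 1,2-hydride shift from that carbon the positive charge sits on a tertiary centre.
Tertiary is more stable than secondary, so the shift occurs.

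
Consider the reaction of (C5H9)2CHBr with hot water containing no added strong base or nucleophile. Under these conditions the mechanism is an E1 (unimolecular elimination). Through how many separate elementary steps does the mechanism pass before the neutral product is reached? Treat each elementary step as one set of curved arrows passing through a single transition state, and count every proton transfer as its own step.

Step 1: The C–Br bond breaks with both electrons going to the bromide; Br⁻ leaves and a secondary carbocation remains.
Step 2: A hydride (H with its bonding pair) migrates from the adjacent cyclopentyl carbon to the cationic centre — a 1,2-hydride shift — upgrading the secondary cation to a tertiary one.
Step 3: A weak base (a water molecule from the solvent) removes a proton from a carbon adjacent to the cationic centre; the electrons of that C–H bond become the new π(C=C) bond, giving the alkene.
Total: 3 elementary steps.

3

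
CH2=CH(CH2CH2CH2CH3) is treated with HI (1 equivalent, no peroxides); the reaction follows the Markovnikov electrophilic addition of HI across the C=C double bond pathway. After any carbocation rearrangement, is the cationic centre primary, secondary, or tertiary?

Step 1: The π electrons of the C=C bond attack a proton of HI; Markovnikov addition places the new C–H on the less-substituted alkene carbon, so the positive charge ends up on the more-substituted carbon — a secondary carbocation. The H–I bond breaks heterolytically, releasing I⁻.
No single 1,2-shift to an adjacent carbon would give a more-substituted cation, so no rearrangement occurs.

secondary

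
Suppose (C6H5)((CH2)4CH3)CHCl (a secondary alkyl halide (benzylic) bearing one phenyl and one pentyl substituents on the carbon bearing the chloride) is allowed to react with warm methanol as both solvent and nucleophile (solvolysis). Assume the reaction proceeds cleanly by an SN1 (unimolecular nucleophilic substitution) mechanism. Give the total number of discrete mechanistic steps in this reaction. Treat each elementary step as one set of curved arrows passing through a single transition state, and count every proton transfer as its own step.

3

Step 1: Rate-determining heterolysis of the C–Cl bond gives Cl⁻ and a secondary carbocation.
(No 1,2-shift: no single shift to an adjacent carbon would give a more stable cation.)
Step 2: Nucleophilic capture: the oxygen of CH3OH bonds to the cationic carbon, producing an oxonium-ion intermediate.
Step 3: A second solvent molecule removes the proton on oxygen, giving the neutral ether product.
Total: 3 elementary steps.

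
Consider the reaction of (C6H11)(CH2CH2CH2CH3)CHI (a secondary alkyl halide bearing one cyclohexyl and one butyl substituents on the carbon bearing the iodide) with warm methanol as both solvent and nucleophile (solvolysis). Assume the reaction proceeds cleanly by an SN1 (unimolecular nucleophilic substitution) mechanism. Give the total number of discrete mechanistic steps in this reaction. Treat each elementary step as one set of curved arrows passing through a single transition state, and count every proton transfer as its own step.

Step 1: Unassisted departure of I⁻ (taking the C–I bonding pair) generates a secondary carbocation.
Step 2: A 1,2-hydride shift from the adjacent cyclohexyl carbon moves the positive charge from the secondary centre to an adjacent carbon, generating a more stable tertiary carbocation.
Step 3: CH3OH donates an oxygen lone pair into the empty p orbital of the cation, giving a protonated ether (an oxonium ion).
Step 4: A second solvent molecule removes the proton on oxygen, giving the neutral ether product.
Total: 4 elementary steps.

4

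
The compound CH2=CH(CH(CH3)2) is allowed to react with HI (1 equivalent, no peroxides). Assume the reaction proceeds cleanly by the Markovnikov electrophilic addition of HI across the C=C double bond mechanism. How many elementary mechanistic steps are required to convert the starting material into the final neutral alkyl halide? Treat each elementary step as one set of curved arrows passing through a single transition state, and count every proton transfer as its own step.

Step 1: Protonation of the alkene by HI: the π bond acts as the nucleophile and picks up H⁺, giving the more stable (Markovnikov) secondary carbocation. The H–I bond breaks heterolytically, releasing I⁻.
Step 2: A hydride (H with its bonding pair) migrates from the adjacent isopropyl carbon to the cationic centre — a 1,2-hydride shift — upgrading the secondary cation to a tertiary one.
Step 3: The I⁻ anion donates a lone pair to the carbocation, forming the new C–I σ-bond and giving the neutral alkyl halide.
Total: 3 elementary steps.

3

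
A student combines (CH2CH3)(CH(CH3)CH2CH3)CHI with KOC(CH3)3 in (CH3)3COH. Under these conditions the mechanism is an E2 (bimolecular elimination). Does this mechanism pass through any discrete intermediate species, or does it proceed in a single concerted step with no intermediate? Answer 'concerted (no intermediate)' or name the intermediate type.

In one step, (CH3)3CO⁻ pulls off a β-proton, the C–I bond cleaves, and a C=C double bond forms between the α- and β-carbons (E2, anti elimination).
All bond changes occur in one transition state; no discrete intermediate is formed.

concerted (no intermediate)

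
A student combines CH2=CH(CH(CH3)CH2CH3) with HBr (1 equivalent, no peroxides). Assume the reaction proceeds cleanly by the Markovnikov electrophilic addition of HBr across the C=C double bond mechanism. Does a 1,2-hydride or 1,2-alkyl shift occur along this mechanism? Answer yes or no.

yes

The first-formed carbocation is secondary.
The adjacent sec-butyl carbon already bears 2 other carbon substituents and has a hydrogen to migrate; after a 1,2-hydride shift from that carbon the positive charge sits on a tertiary centre.
Tertiary is more stable than secondary, so the shift occurs.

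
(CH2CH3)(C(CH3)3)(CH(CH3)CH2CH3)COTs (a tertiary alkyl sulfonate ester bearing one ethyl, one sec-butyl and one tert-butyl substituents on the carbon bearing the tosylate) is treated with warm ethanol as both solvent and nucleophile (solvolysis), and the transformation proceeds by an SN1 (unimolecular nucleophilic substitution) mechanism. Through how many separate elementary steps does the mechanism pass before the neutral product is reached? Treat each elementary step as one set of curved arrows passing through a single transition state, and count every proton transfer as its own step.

3

Step 1: Ionisation: the C–O σ-bond cleaves heterolytically; both bonding electrons depart with TsO⁻, leaving a tertiary carbocation at the α-carbon.
(No 1,2-shift: no single shift to an adjacent carbon would give a more stable cation.)
Step 2: CH3CH2OH donates an oxygen lone pair into the empty p orbital of the cation, giving a protonated ether (an oxonium ion).
Step 3: A second solvent molecule removes the proton on oxygen, giving the neutral ether product.
Total: 3 elementary steps.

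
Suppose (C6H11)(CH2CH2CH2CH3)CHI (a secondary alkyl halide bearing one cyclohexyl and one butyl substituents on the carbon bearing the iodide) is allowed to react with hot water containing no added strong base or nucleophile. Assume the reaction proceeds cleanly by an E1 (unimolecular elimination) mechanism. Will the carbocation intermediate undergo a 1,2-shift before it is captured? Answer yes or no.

yes

The first-formed carbocation is secondary.
The adjacent cyclohexyl carbon already bears 2 other carbon substituents and has a hydrogen to migrate; after a 1,2-hydride shift from that carbon the positive charge sits on a tertiary centre.
Tertiary is more stable than secondary, so the shift occurs.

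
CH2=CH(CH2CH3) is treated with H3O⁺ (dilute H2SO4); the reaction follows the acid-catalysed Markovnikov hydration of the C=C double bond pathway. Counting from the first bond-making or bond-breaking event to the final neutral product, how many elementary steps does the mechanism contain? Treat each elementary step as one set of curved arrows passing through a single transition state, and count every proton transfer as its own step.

3

Step 1: Electrophilic addition begins with the π(C=C) electrons forming a bond to the proton of H3O⁺. Following Markovnikov's rule, the resulting cation is secondary. H2O is released.
(No 1,2-shift: no single shift to an adjacent carbon would give a more stable cation.)
Step 2: A lone pair on the oxygen of H2O attacks the carbocation, forming a C–O bond and an oxonium ion (a protonated alcohol).
Step 3: Proton transfer from the O–H of the oxonium ion to H2O completes the catalytic cycle and yields the alcohol.
Total: 3 elementary steps.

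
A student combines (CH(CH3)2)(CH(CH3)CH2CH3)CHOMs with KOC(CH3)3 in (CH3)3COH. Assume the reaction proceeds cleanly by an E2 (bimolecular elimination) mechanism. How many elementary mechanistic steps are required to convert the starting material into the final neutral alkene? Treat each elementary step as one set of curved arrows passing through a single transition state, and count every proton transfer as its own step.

1

Step 1: The strong base (CH3)3CO⁻ removes a β-hydrogen; in the same concerted event the electrons of the breaking C–H bond form the new π(C=C) bond and the C–O σ-bond breaks, expelling MsO⁻. Anti-periplanar geometry; one transition state.
Total: 1 elementary step.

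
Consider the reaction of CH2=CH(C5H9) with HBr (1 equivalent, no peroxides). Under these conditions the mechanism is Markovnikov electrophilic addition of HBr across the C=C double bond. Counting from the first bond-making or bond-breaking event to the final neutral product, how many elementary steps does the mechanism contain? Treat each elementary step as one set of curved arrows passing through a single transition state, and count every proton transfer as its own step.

3

Step 1: Electrophilic addition begins with the π(C=C) electrons forming a bond to the proton of HBr. Following Markovnikov's rule, the resulting cation is secondary. The H–Br bond breaks heterolytically, releasing Br⁻.
Step 2: A 1,2-hydride shift from the adjacent cyclopentyl carbon moves the positive charge from the secondary centre to an adjacent carbon, generating a more stable tertiary carbocation.
Step 3: Br⁻ captures the cation: a lone pair on Br⁻ fills the empty p orbital, producing the alkyl halide product.
Total: 3 elementary steps.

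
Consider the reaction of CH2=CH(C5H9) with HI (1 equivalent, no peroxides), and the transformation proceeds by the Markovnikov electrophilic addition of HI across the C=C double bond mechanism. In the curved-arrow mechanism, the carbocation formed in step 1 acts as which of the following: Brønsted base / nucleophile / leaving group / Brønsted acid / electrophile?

electrophile

Step 3: The I⁻ anion donates a lone pair to the carbocation, forming the new C–I σ-bond and giving the neutral alkyl halide.
The carbocation formed in step 1 accepts an electron pair into an empty or π* orbital — it is the electrophile.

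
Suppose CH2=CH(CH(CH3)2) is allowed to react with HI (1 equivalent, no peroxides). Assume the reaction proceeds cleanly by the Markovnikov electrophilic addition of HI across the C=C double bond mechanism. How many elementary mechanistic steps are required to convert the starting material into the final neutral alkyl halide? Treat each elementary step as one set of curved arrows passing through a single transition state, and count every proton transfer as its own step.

3

Step 1: Electrophilic addition begins with the π(C=C) electrons forming a bond to the proton of HI. Following Markovnikov's rule, the resulting cation is secondary. The H–I bond breaks heterolytically, releasing I⁻.
Step 2: A hydride (H with its bonding pair) migrates from the adjacent isopropyl carbon to the cationic centre — a 1,2-hydride shift — upgrading the secondary cation to a tertiary one.
Step 3: Nucleophilic attack by I⁻ on the carbocation completes the addition, giving R–I.
Total: 3 elementary steps.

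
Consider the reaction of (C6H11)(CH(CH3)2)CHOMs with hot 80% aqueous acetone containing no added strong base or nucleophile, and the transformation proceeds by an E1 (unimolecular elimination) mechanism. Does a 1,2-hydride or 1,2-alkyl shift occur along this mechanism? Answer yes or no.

yes

The first-formed carbocation is secondary.
The adjacent cyclohexyl carbon already bears 2 other carbon substituents and has a hydrogen to migrate; after a 1,2-hydride shift from that carbon the positive charge sits on a tertiary centre.
Tertiary is more stable than secondary, so the shift occurs.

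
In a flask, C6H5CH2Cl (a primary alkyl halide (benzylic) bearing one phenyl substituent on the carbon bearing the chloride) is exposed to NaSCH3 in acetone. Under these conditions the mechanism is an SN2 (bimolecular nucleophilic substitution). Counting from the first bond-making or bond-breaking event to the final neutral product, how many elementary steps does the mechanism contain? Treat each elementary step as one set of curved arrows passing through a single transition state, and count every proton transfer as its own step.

Step 1: Backside attack by CH3S⁻ on the carbon bearing the chloride: the new C–S bond forms as the C–Cl bond breaks, with Walden inversion at carbon.
Total: 1 elementary step.

1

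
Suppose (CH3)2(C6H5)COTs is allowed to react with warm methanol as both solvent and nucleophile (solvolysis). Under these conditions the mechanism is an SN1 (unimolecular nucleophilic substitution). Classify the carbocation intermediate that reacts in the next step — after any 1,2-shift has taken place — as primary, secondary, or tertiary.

tertiary

Step 1: Unassisted departure of TsO⁻ (taking the C–O bonding pair) generates a tertiary carbocation.
No single 1,2-shift to an adjacent carbon would give a more-substituted cation, so no rearrangement occurs.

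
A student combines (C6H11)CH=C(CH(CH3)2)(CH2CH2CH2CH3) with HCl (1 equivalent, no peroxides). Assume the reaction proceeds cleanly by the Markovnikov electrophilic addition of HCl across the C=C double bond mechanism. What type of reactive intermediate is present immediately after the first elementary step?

tertiary carbocation

Step 1: Electrophilic addition begins with the π(C=C) electrons forming a bond to the proton of HCl. Following Markovnikov's rule, the resulting cation is tertiary. The H–Cl bond breaks heterolytically, releasing Cl⁻.
After step 1 the species present is a tertiary carbocation.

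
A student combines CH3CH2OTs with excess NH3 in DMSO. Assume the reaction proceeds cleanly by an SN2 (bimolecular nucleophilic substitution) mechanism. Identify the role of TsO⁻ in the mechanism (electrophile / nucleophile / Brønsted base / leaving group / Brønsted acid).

leaving group

Step 1: A lone pair on the N of NH3 attacks the α-carbon from the back side while the C–O bond breaks; both bonding electrons leave with TsO⁻. The product of this concerted step is an alkylammonium ion.
TsO⁻ departs with both electrons of the breaking σ-bond — that is the definition of a leaving group.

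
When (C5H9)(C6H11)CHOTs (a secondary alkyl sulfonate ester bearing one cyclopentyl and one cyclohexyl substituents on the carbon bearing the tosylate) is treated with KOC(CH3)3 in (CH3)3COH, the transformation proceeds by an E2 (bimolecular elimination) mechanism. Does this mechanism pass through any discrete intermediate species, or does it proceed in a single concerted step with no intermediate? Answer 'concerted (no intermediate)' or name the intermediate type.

In one step, (CH3)3CO⁻ pulls off a β-proton, the C–O bond cleaves, and a C=C double bond forms between the α- and β-carbons (E2, anti elimination).
All bond changes occur in one transition state; no discrete intermediate is formed.

concerted (no intermediate)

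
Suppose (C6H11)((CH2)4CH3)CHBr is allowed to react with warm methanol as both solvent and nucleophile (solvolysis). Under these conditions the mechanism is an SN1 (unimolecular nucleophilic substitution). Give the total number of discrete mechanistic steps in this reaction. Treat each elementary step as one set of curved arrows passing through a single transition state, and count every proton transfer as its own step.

Step 1: Unassisted departure of Br⁻ (taking the C–Br bonding pair) generates a secondary carbocation.
Step 2: Carbocation rearrangement: a 1,2-hydride shift from the adjacent cyclohexyl carbon converts the initially-formed secondary cation into the more stable tertiary cation.
Step 3: CH3OH donates an oxygen lone pair into the empty p orbital of the cation, giving a protonated ether (an oxonium ion).
Step 4: A second solvent molecule removes the proton on oxygen, giving the neutral ether product.
Total: 4 elementary steps.

4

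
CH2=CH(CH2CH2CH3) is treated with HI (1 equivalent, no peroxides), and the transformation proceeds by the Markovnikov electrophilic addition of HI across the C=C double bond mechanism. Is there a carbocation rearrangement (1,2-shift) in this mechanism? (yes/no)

no

The first-formed carbocation is secondary.
No single 1,2-shift to an adjacent carbon would produce a more-substituted cation than the one already present, so no rearrangement occurs.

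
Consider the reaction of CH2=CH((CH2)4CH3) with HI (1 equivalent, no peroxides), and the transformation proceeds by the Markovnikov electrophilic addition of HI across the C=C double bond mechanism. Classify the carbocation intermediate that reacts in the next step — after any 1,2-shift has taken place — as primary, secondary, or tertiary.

secondary

Step 1: Protonation of the alkene by HI: the π bond acts as the nucleophile and picks up H⁺, giving the more stable (Markovnikov) secondary carbocation. The H–I bond breaks heterolytically, releasing I⁻.
No single 1,2-shift to an adjacent carbon would give a more-substituted cation, so no rearrangement occurs.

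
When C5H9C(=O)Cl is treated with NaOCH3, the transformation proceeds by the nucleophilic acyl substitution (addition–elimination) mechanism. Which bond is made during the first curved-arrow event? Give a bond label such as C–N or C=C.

Step 1: Nucleophilic addition of CH3O⁻ to the acyl carbon breaks the π(C=O) bond and yields a tetrahedral, anionic intermediate.
The bond formed in this step is the C–O bond.

C–O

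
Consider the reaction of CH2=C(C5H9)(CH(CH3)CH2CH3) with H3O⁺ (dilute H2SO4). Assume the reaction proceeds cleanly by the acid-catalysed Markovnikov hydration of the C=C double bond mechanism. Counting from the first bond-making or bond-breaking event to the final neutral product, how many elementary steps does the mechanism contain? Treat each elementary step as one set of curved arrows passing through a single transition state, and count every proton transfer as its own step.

3

Step 1: The π electrons of the C=C bond attack a proton of H3O⁺; Markovnikov addition places the new C–H on the less-substituted alkene carbon, so the positive charge ends up on the more-substituted carbon — a tertiary carbocation. H2O is released.
(No 1,2-shift: no single shift to an adjacent carbon would give a more stable cation.)
Step 2: Water acts as the nucleophile: an oxygen lone pair bonds to the cationic carbon, giving an oxonium-ion intermediate.
Step 3: H2O removes a proton from the oxonium oxygen, regenerating H3O⁺ and giving the neutral alcohol.
Total: 3 elementary steps.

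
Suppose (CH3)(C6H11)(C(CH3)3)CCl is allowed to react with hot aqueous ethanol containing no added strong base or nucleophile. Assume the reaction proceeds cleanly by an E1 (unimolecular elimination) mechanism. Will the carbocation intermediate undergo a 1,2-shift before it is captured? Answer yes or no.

no

The first-formed carbocation is tertiary.
No single 1,2-shift to an adjacent carbon would produce a more-substituted cation than the one already present, so no rearrangement occurs.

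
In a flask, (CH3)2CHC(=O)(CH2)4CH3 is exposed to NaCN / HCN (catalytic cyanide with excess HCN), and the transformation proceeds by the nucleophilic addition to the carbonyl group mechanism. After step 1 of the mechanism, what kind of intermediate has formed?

Step 1: CN⁻ attacks the sp² carbonyl carbon; the C=O π bond breaks and the electrons end up as a lone pair on the alkoxide oxygen of the tetrahedral intermediate.
After step 1 the species present is a tetrahedral alkoxide intermediate.

tetrahedral alkoxide intermediate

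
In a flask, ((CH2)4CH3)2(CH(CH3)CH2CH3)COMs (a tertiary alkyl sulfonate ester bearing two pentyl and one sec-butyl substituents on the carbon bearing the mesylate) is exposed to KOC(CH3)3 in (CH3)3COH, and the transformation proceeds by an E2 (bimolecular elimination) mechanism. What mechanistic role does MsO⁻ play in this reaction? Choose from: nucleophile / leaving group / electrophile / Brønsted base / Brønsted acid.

leaving group

Step 1: The strong base (CH3)3CO⁻ removes a β-hydrogen; in the same concerted event the electrons of the breaking C–H bond form the new π(C=C) bond and the C–O σ-bond breaks, expelling MsO⁻. Anti-periplanar geometry; one transition state.
MsO⁻ departs with both electrons of the breaking σ-bond — that is the definition of a leaving group.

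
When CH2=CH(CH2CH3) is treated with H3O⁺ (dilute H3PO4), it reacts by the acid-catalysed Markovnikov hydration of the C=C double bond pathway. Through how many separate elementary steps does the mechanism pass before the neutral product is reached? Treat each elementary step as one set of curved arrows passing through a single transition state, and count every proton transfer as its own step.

3

Step 1: Electrophilic addition begins with the π(C=C) electrons forming a bond to the proton of H3O⁺. Following Markovnikov's rule, the resulting cation is secondary. H2O is released.
(No 1,2-shift: no single shift to an adjacent carbon would give a more stable cation.)
Step 2: A lone pair on the oxygen of H2O attacks the carbocation, forming a C–O bond and an oxonium ion (a protonated alcohol).
Step 3: H2O removes a proton from the oxonium oxygen, regenerating H3O⁺ and giving the neutral alcohol.
Total: 3 elementary steps.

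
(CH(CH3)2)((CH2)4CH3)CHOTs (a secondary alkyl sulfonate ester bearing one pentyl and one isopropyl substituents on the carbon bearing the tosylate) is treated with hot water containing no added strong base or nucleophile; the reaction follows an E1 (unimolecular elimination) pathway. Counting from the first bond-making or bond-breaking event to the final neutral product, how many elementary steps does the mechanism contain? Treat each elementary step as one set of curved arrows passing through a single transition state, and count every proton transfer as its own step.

3

Step 1: Unassisted departure of TsO⁻ (taking the C–O bonding pair) generates a secondary carbocation.
Step 2: A 1,2-hydride shift from the adjacent isopropyl carbon moves the positive charge from the secondary centre to an adjacent carbon, generating a more stable tertiary carbocation.
Step 3: A weak base (a water molecule from the solvent) removes a proton from a carbon adjacent to the cationic centre; the electrons of that C–H bond become the new π(C=C) bond, giving the alkene.
Total: 3 elementary steps.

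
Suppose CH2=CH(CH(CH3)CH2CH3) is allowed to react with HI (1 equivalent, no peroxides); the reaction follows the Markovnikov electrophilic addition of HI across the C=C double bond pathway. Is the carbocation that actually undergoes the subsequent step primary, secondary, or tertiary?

tertiary

Step 1: Protonation of the alkene by HI: the π bond acts as the nucleophile and picks up H⁺, giving the more stable (Markovnikov) secondary carbocation. The H–I bond breaks heterolytically, releasing I⁻.
Step 2: Carbocation rearrangement: a 1,2-hydride shift from the adjacent sec-butyl carbon converts the initially-formed secondary cation into the more stable tertiary cation.
The cation rearranges from secondary to tertiary via a 1,2-hydride shift from the adjacent sec-butyl carbon; the tertiary cation is what reacts next.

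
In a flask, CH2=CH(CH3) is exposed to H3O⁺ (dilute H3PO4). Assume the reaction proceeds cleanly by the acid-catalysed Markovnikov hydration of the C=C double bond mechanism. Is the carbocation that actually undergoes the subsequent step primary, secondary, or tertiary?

Step 1: Protonation of the alkene by H3O⁺: the π bond acts as the nucleophile and picks up H⁺, giving the more stable (Markovnikov) secondary carbocation. H2O is released.
No single 1,2-shift to an adjacent carbon would give a more-substituted cation, so no rearrangement occurs.

secondary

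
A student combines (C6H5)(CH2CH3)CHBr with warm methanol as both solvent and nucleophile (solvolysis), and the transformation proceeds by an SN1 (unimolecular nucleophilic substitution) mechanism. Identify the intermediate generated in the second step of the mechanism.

Step 1: Ionisation: the C–Br σ-bond cleaves heterolytically; both bonding electrons depart with Br⁻, leaving a secondary carbocation at the α-carbon.
Step 2: A lone pair on the oxygen of CH3OH attacks the carbocation, forming a new C–O σ-bond and an oxonium ion.
After step 2 the species present is an oxonium ion.

oxonium ion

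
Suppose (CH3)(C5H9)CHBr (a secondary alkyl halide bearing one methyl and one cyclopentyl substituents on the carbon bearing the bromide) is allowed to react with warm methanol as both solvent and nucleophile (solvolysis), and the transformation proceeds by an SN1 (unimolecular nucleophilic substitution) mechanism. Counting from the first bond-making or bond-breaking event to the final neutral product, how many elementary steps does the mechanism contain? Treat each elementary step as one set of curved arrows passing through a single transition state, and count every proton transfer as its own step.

4

Step 1: Rate-determining heterolysis of the C–Br bond gives Br⁻ and a secondary carbocation.
Step 2: A 1,2-hydride shift from the adjacent cyclopentyl carbon moves the positive charge from the secondary centre to an adjacent carbon, generating a more stable tertiary carbocation.
Step 3: Nucleophilic capture: the oxygen of CH3OH bonds to the cationic carbon, producing an oxonium-ion intermediate.
Step 4: A second solvent molecule removes the proton on oxygen, giving the neutral ether product.
Total: 4 elementary steps.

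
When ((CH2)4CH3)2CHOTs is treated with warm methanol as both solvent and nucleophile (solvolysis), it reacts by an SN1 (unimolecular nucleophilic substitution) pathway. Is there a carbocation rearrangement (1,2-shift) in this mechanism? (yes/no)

The first-formed carbocation is secondary.
No single 1,2-shift to an adjacent carbon would produce a more-substituted cation than the one already present, so no rearrangement occurs.

no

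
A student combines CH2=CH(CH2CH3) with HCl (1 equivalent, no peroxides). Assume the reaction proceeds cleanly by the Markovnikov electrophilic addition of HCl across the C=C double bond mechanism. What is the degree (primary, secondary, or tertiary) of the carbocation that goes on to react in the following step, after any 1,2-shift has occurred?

Step 1: Electrophilic addition begins with the π(C=C) electrons forming a bond to the proton of HCl. Following Markovnikov's rule, the resulting cation is secondary. The H–Cl bond breaks heterolytically, releasing Cl⁻.
No single 1,2-shift to an adjacent carbon would give a more-substituted cation, so no rearrangement occurs.

secondary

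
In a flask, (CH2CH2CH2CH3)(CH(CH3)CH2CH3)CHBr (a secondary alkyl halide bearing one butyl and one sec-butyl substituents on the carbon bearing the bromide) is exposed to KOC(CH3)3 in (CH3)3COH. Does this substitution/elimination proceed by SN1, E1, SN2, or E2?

Conditions: a strong/bulky base with a secondary substrate bearing a β-hydrogen.
These conditions are the textbook signature of the E2 pathway.
A strong (often hindered) base removes a β-H in concert with loss of the leaving group — bimolecular elimination.

E2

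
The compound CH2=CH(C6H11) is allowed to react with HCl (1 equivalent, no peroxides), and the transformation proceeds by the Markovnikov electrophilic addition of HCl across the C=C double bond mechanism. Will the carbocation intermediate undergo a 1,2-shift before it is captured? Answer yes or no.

The first-formed carbocation is secondary.
The adjacent cyclohexyl carbon already bears 2 other carbon substituents and has a hydrogen to migrate; after a 1,2-hydride shift from that carbon the positive charge sits on a tertiary centre.
Tertiary is more stable than secondary, so the shift occurs.

yes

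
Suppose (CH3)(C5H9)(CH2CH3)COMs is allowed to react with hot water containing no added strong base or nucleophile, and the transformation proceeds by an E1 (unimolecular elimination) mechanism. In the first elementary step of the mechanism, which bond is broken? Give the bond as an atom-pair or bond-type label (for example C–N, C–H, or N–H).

Step 1: Ionisation: the C–O σ-bond cleaves heterolytically; both bonding electrons depart with MsO⁻, leaving a tertiary carbocation at the α-carbon.
The bond broken in this step is the C–O bond.

C–O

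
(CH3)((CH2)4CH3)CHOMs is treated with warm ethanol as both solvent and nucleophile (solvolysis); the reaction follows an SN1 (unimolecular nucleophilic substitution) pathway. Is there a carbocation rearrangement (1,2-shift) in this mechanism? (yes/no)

The first-formed carbocation is secondary.
No single 1,2-shift to an adjacent carbon would produce a more-substituted cation than the one already present, so no rearrangement occurs.

no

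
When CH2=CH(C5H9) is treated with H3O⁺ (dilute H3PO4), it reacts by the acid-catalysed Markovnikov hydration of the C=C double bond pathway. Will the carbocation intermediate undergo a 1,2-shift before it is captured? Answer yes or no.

The first-formed carbocation is secondary.
The adjacent cyclopentyl carbon already bears 2 other carbon substituents and has a hydrogen to migrate; after a 1,2-hydride shift from that carbon the positive charge sits on a tertiary centre.
Tertiary is more stable than secondary, so the shift occurs.

yes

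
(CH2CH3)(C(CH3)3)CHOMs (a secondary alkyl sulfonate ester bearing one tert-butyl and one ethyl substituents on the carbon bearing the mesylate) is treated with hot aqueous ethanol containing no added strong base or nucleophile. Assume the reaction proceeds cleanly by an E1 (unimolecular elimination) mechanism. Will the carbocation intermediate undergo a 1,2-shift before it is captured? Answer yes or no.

yes

The first-formed carbocation is secondary.
The adjacent tert-butyl carbon has no hydrogen but bears methyl groups; migration of one methyl with its bonding pair (a 1,2-methyl shift) places the charge on a tertiary centre.
Tertiary is more stable than secondary, so the shift occurs.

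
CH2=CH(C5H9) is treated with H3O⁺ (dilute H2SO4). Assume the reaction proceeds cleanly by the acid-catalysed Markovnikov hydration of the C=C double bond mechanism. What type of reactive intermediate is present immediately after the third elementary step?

Step 1: Electrophilic addition begins with the π(C=C) electrons forming a bond to the proton of H3O⁺. Following Markovnikov's rule, the resulting cation is secondary. H2O is released.
Step 2: A 1,2-hydride shift from the adjacent cyclopentyl carbon moves the positive charge from the secondary centre to an adjacent carbon, generating a more stable tertiary carbocation.
Step 3: A lone pair on the oxygen of H2O attacks the carbocation, forming a C–O bond and an oxonium ion (a protonated alcohol).
After step 3 the species present is an oxonium ion.

oxonium ion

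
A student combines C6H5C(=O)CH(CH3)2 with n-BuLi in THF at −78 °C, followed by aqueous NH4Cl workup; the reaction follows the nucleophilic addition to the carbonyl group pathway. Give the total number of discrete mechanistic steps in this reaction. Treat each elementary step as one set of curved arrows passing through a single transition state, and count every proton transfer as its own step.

2

Step 1: the carbanion-like carbon of n-BuLi attacks the sp² carbonyl carbon; the C=O π bond breaks and the electrons end up as a lone pair on the alkoxide oxygen of the tetrahedral intermediate.
Step 2: On aqueous NH4Cl workup the alkoxide oxygen is protonated, giving an alcohol.
Total: 2 elementary steps.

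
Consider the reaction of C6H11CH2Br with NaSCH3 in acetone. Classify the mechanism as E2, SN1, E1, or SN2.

SN2

Conditions: a primary substrate with a strong nucleophile in the polar aprotic solvent acetone.
These conditions are the textbook signature of the SN2 pathway.
An unhindered substrate with a strong nucleophile in a polar aprotic solvent favours one-step backside displacement.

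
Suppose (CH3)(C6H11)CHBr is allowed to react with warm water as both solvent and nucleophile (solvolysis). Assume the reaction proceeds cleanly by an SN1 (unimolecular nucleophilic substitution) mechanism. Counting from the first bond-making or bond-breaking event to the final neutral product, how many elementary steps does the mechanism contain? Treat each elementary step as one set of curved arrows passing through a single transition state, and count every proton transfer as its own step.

4

Step 1: Unassisted departure of Br⁻ (taking the C–Br bonding pair) generates a secondary carbocation.
Step 2: Carbocation rearrangement: a 1,2-hydride shift from the adjacent cyclohexyl carbon converts the initially-formed secondary cation into the more stable tertiary cation.
Step 3: A lone pair on the oxygen of H2O attacks the carbocation, forming a new C–O σ-bond and an oxonium ion.
Step 4: Deprotonation of the oxonium oxygen by solvent water yields the neutral alcohol.
Total: 4 elementary steps.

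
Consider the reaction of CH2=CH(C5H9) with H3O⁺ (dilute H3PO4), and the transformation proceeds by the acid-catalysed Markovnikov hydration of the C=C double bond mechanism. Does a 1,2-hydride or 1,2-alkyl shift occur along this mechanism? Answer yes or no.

The first-formed carbocation is secondary.
The adjacent cyclopentyl carbon already bears 2 other carbon substituents and has a hydrogen to migrate; after a 1,2-hydride shift from that carbon the positive charge sits on a tertiary centre.
Tertiary is more stable than secondary, so the shift occurs.

yes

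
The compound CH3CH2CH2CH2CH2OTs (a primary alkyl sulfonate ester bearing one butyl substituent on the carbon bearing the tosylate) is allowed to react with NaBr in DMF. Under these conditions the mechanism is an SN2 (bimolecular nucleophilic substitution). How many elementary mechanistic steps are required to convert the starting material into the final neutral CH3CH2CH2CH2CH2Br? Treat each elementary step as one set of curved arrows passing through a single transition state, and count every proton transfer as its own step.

1

Step 1: The bromide nucleophile donates a lone pair from Br to the α-carbon in a backside attack; simultaneously the C–O σ-bond breaks and both of its electrons leave with TsO⁻. One concerted step with inversion of configuration.
Total: 1 elementary step.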